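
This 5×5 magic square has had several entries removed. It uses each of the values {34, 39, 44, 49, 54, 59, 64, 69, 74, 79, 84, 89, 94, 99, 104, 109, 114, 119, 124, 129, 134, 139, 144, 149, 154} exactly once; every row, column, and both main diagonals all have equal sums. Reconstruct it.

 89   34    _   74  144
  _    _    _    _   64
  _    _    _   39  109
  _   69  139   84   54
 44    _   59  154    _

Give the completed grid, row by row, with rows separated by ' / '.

89 34 129 74 144 / 134 104 49 119 64 / 79 149 94 39 109 / 124 69 139 84 54 / 44 114 59 154 99

The 25 entries sum to 2350, so each line sums to 2350/5 = 470.
The remaining cell in row 1 is (1,3) = 470 − 341 = 129.
Row 4 needs 470; the known cells sum to 346, so (4,1) = 124.
The remaining cell in column 4 is (2,4) = 470 − 351 = 119.
The remaining cell in column 5 is (5,5) = 470 − 371 = 99.
Using anti-diagonal: 144 + 119 + 69 + 44 + ? → (3,3) = 470 − 376 = 94.
Row 5 must total 470; the given cells sum to 356, so (5,2) = 114.
Column 3 needs 470; the known cells sum to 421, so (2,3) = 49.
Using main diagonal: 89 + 94 + 84 + 99 + ? → (2,2) = 470 − 366 = 104.
Row 2: 104 + 49 + 119 + 64 + ? = 470, so (2,1) = 134.
The remaining cell in column 1 is (3,1) = 470 − 391 = 79.
Column 2 must total 470; the given cells sum to 321, so (3,2) = 149.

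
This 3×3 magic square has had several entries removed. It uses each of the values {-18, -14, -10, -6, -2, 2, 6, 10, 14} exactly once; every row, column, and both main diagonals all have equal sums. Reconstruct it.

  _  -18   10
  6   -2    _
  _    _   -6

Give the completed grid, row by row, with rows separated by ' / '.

The 9 entries sum to -18, so each line sums to -18/3 = -6.
Row 1 needs -6; the known cells sum to -8, so (1,1) = 2.
The remaining cell in row 2 is (2,3) = -6 − 4 = -10.
Column 1 must total -6; the given cells sum to 8, so (3,1) = -14.
Column 2 needs -6; the known cells sum to -20, so (3,2) = 14.

2 -18 10 / 6 -2 -10 / -14 14 -6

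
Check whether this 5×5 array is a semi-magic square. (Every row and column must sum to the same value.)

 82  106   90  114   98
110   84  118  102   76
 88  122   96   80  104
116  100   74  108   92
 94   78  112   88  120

No — column 2 sums to 490 but row 5 sums to 492.

Row 1: 82 + 106 + 90 + 114 + 98 = 490.
Row 2: 110 + 84 + 118 + 102 + 76 = 490.
Row 3: 88 + 122 + 96 + 80 + 104 = 490.
Row 4: 116 + 100 + 74 + 108 + 92 = 490.
Row 5: 94 + 78 + 112 + 88 + 120 = 492.
Column 1: 82 + 110 + 88 + 116 + 94 = 490.
Column 2: 106 + 84 + 122 + 100 + 78 = 490.
Column 3: 90 + 118 + 96 + 74 + 112 = 490.
Column 4: 114 + 102 + 80 + 108 + 88 = 492.
Column 5: 98 + 76 + 104 + 92 + 120 = 490.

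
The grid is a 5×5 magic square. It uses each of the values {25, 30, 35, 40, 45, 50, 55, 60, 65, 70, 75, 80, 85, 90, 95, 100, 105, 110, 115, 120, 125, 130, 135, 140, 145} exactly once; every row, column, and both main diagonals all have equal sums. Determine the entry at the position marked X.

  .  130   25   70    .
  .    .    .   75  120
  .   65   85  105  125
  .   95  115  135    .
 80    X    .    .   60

100

The 25 entries sum to 2125, so each line sums to 2125/5 = 425.
The remaining cell in row 3 is (3,1) = 425 − 380 = 45.
Column 4: 70 + 75 + 105 + 135 + ? = 425, so (5,4) = 40.
Using anti-diagonal: 75 + 85 + 95 + 80 + ? → (1,5) = 425 − 335 = 90.
Row 1 needs 425; the known cells sum to 315, so (1,1) = 110.
The remaining cell in column 5 is (4,5) = 425 − 395 = 30.
Using main diagonal: 110 + 85 + 135 + 60 + ? → (2,2) = 425 − 390 = 35.
Row 4 must total 425; the given cells sum to 375, so (4,1) = 50.
Using column 1: 110 + 45 + 50 + 80 + ? → (2,1) = 425 − 285 = 140.
From column 2, 425 − (130 + 35 + 65 + 95) gives (5,2) = 100.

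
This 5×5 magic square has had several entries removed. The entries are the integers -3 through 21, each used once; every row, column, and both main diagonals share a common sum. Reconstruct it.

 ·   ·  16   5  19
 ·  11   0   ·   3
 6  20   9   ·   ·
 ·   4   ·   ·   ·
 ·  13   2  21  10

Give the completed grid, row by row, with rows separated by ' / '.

8 -3 16 5 19 / 17 11 0 14 3 / 6 20 9 -2 12 / 15 4 18 7 1 / -1 13 2 21 10

The entries are -3 through 21, which sum to 225, so each line sums to 225/5 = 45.
Row 5 needs 45; the known cells sum to 46, so (5,1) = -1.
Column 2: 11 + 20 + 4 + 13 + ? = 45, so (1,2) = -3.
Column 3: 16 + 0 + 9 + 2 + ? = 45, so (4,3) = 18.
Using anti-diagonal: 19 + 9 + 4 + (-1) + ? → (2,4) = 45 − 31 = 14.
Row 1 must total 45; the given cells sum to 37, so (1,1) = 8.
Row 2 needs 45; the known cells sum to 28, so (2,1) = 17.
Column 1 must total 45; the given cells sum to 30, so (4,1) = 15.
From main diagonal, 45 − (8 + 11 + 9 + 10) gives (4,4) = 7.
From row 4, 45 − (15 + 4 + 18 + 7) gives (4,5) = 1.
Column 4 must total 45; the given cells sum to 47, so (3,4) = -2.
Column 5: 19 + 3 + 1 + 10 + ? = 45, so (3,5) = 12.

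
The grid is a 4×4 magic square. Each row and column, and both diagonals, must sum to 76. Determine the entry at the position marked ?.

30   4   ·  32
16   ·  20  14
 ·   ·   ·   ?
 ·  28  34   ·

22

The remaining cell in row 1 is (1,3) = 76 − 66 = 10.
The remaining cell in row 2 is (2,2) = 76 − 50 = 26.
From column 2, 76 − (4 + 26 + 28) gives (3,2) = 18.
Column 3: 10 + 20 + 34 + ? = 76, so (3,3) = 12.
The remaining cell in main diagonal is (4,4) = 76 − 68 = 8.
Anti-diagonal must total 76; the given cells sum to 70, so (4,1) = 6.
From column 1, 76 − (30 + 16 + 6) gives (3,1) = 24.
Column 4 must total 76; the given cells sum to 54, so (3,4) = 22.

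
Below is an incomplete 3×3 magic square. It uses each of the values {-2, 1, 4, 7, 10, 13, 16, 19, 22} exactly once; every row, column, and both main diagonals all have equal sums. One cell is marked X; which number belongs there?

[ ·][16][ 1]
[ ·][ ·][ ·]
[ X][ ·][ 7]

19

The 9 entries sum to 90, so each line sums to 90/3 = 30.
Using row 1: 16 + 1 + ? → (1,1) = 30 − 17 = 13.
Column 3 must total 30; the given cells sum to 8, so (2,3) = 22.
Main diagonal must total 30; the given cells sum to 20, so (2,2) = 10.
Anti-diagonal needs 30; the known cells sum to 11, so (3,1) = 19.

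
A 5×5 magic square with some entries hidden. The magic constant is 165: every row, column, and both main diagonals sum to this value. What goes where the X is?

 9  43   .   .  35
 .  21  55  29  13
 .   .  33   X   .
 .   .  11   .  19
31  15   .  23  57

Row 2 needs 165; the known cells sum to 118, so (2,1) = 47.
Row 5 needs 165; the known cells sum to 126, so (5,3) = 39.
Column 3 needs 165; the known cells sum to 138, so (1,3) = 27.
Column 5 must total 165; the given cells sum to 124, so (3,5) = 41.
Main diagonal: 9 + 21 + 33 + 57 + ? = 165, so (4,4) = 45.
Anti-diagonal needs 165; the known cells sum to 128, so (4,2) = 37.
Using row 1: 9 + 43 + 27 + 35 + ? → (1,4) = 165 − 114 = 51.
The remaining cell in row 4 is (4,1) = 165 − 112 = 53.
Column 1 must total 165; the given cells sum to 140, so (3,1) = 25.
Column 2 needs 165; the known cells sum to 116, so (3,2) = 49.
Using column 4: 51 + 29 + 45 + 23 + ? → (3,4) = 165 − 148 = 17.

17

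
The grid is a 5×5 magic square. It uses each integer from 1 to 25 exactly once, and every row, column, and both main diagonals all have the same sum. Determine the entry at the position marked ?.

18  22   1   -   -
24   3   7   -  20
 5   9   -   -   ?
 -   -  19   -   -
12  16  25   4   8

21

The entries are 1 through 25, which sum to 325, so each line sums to 325/5 = 65.
Row 2: 24 + 3 + 7 + 20 + ? = 65, so (2,4) = 11.
The remaining cell in column 1 is (4,1) = 65 − 59 = 6.
Column 2 needs 65; the known cells sum to 50, so (4,2) = 15.
Column 3 must total 65; the given cells sum to 52, so (3,3) = 13.
Main diagonal needs 65; the known cells sum to 42, so (4,4) = 23.
From anti-diagonal, 65 − (11 + 13 + 15 + 12) gives (1,5) = 14.
Row 1 must total 65; the given cells sum to 55, so (1,4) = 10.
From row 4, 65 − (6 + 15 + 19 + 23) gives (4,5) = 2.
From column 4, 65 − (10 + 11 + 23 + 4) gives (3,4) = 17.
Column 5: 14 + 20 + 2 + 8 + ? = 65, so (3,5) = 21.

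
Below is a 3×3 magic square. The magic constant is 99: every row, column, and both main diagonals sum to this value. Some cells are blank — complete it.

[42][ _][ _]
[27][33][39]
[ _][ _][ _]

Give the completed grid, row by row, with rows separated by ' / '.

42 21 36 / 27 33 39 / 30 45 24

Column 1: 42 + 27 + ? = 99, so (3,1) = 30.
Using main diagonal: 42 + 33 + ? → (3,3) = 99 − 75 = 24.
Anti-diagonal: 33 + 30 + ? = 99, so (1,3) = 36.
From row 1, 99 − (42 + 36) gives (1,2) = 21.
From row 3, 99 − (30 + 24) gives (3,2) = 45.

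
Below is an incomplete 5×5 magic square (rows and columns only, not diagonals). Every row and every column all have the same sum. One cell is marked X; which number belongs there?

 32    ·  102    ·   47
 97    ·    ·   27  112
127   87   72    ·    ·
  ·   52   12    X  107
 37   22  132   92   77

122

Row 5 is complete and sums to 360; that is the magic constant.
Column 1 must total 360; the given cells sum to 293, so (4,1) = 67.
The remaining cell in column 3 is (2,3) = 360 − 318 = 42.
Column 5 needs 360; the known cells sum to 343, so (3,5) = 17.
From row 2, 360 − (97 + 42 + 27 + 112) gives (2,2) = 82.
Row 3: 127 + 87 + 72 + 17 + ? = 360, so (3,4) = 57.
The remaining cell in row 4 is (4,4) = 360 − 238 = 122.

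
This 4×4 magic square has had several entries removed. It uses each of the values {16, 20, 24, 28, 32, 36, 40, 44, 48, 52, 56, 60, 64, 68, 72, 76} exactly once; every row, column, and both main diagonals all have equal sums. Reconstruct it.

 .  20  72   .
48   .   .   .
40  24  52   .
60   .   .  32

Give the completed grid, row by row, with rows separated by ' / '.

The 16 entries sum to 736, so each line sums to 736/4 = 184.
Row 3 must total 184; the given cells sum to 116, so (3,4) = 68.
The remaining cell in column 1 is (1,1) = 184 − 148 = 36.
From main diagonal, 184 − (36 + 52 + 32) gives (2,2) = 64.
From row 1, 184 − (36 + 20 + 72) gives (1,4) = 56.
Using column 2: 20 + 64 + 24 + ? → (4,2) = 184 − 108 = 76.
Column 4 must total 184; the given cells sum to 156, so (2,4) = 28.
The remaining cell in anti-diagonal is (2,3) = 184 − 140 = 44.
From row 4, 184 − (60 + 76 + 32) gives (4,3) = 16.

36 20 72 56 / 48 64 44 28 / 40 24 52 68 / 60 76 16 32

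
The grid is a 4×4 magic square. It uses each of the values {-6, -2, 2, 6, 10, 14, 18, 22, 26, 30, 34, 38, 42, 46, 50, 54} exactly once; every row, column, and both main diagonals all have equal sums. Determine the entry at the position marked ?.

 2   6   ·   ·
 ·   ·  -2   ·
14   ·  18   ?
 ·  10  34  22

The 16 entries sum to 384, so each line sums to 384/4 = 96.
Using row 4: 10 + 34 + 22 + ? → (4,1) = 96 − 66 = 30.
Using column 1: 2 + 14 + 30 + ? → (2,1) = 96 − 46 = 50.
Column 3 needs 96; the known cells sum to 50, so (1,3) = 46.
Using main diagonal: 2 + 18 + 22 + ? → (2,2) = 96 − 42 = 54.
Row 1 must total 96; the given cells sum to 54, so (1,4) = 42.
The remaining cell in row 2 is (2,4) = 96 − 102 = -6.
From column 2, 96 − (6 + 54 + 10) gives (3,2) = 26.
Column 4 needs 96; the known cells sum to 58, so (3,4) = 38.

38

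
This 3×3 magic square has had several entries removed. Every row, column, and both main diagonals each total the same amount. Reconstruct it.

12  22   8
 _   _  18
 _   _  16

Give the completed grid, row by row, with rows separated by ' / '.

12 22 8 / 10 14 18 / 20 6 16

Column 3 is already complete: 8 + 18 + 16 = 42, so that is the magic constant.
Main diagonal needs 42; the known cells sum to 28, so (2,2) = 14.
From anti-diagonal, 42 − (8 + 14) gives (3,1) = 20.
Row 2 needs 42; the known cells sum to 32, so (2,1) = 10.
From row 3, 42 − (20 + 16) gives (3,2) = 6.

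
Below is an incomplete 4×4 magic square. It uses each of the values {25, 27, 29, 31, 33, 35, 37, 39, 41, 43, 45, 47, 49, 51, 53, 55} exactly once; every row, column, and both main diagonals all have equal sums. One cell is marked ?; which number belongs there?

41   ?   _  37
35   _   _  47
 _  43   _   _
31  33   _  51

The 16 entries sum to 640, so each line sums to 640/4 = 160.
Row 4: 31 + 33 + 51 + ? = 160, so (4,3) = 45.
The remaining cell in column 1 is (3,1) = 160 − 107 = 53.
Column 4 must total 160; the given cells sum to 135, so (3,4) = 25.
From anti-diagonal, 160 − (37 + 43 + 31) gives (2,3) = 49.
Row 2 must total 160; the given cells sum to 131, so (2,2) = 29.
Row 3: 53 + 43 + 25 + ? = 160, so (3,3) = 39.
Column 2 must total 160; the given cells sum to 105, so (1,2) = 55.

55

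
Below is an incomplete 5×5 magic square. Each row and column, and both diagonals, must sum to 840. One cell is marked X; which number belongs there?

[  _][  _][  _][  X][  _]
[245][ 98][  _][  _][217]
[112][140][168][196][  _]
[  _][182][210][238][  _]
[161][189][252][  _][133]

Row 3 must total 840; the given cells sum to 616, so (3,5) = 224.
The remaining cell in row 5 is (5,4) = 840 − 735 = 105.
The remaining cell in column 2 is (1,2) = 840 − 609 = 231.
Main diagonal needs 840; the known cells sum to 637, so (1,1) = 203.
Column 1 needs 840; the known cells sum to 721, so (4,1) = 119.
Using row 4: 119 + 182 + 210 + 238 + ? → (4,5) = 840 − 749 = 91.
The remaining cell in column 5 is (1,5) = 840 − 665 = 175.
Anti-diagonal needs 840; the known cells sum to 686, so (2,4) = 154.
Row 2 needs 840; the known cells sum to 714, so (2,3) = 126.
Column 3 must total 840; the given cells sum to 756, so (1,3) = 84.
Using column 4: 154 + 196 + 238 + 105 + ? → (1,4) = 840 − 693 = 147.

147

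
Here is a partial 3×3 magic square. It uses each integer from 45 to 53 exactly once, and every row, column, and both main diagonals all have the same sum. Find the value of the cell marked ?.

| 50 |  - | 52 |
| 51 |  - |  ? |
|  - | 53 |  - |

The entries are 45 through 53, which sum to 441, so each line sums to 441/3 = 147.
The remaining cell in row 1 is (1,2) = 147 − 102 = 45.
Column 1 needs 147; the known cells sum to 101, so (3,1) = 46.
Using column 2: 45 + 53 + ? → (2,2) = 147 − 98 = 49.
Main diagonal must total 147; the given cells sum to 99, so (3,3) = 48.
Row 2 needs 147; the known cells sum to 100, so (2,3) = 47.

47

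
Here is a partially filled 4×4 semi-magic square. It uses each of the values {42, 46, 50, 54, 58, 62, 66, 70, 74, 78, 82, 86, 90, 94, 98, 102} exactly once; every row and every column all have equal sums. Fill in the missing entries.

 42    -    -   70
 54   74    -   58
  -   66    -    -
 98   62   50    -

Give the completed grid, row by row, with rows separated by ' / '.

42 86 90 70 / 54 74 102 58 / 94 66 46 82 / 98 62 50 78

The 16 entries sum to 1152, so each line sums to 1152/4 = 288.
Row 2 must total 288; the given cells sum to 186, so (2,3) = 102.
Using row 4: 98 + 62 + 50 + ? → (4,4) = 288 − 210 = 78.
Using column 1: 42 + 54 + 98 + ? → (3,1) = 288 − 194 = 94.
Column 2: 74 + 66 + 62 + ? = 288, so (1,2) = 86.
From column 4, 288 − (70 + 58 + 78) gives (3,4) = 82.
Row 1 must total 288; the given cells sum to 198, so (1,3) = 90.
Using row 3: 94 + 66 + 82 + ? → (3,3) = 288 − 242 = 46.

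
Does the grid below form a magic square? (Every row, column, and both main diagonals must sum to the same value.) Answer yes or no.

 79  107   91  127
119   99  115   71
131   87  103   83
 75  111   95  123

Yes

Row 1: 79 + 107 + 91 + 127 = 404.
Row 2: 119 + 99 + 115 + 71 = 404.
Row 3: 131 + 87 + 103 + 83 = 404.
Row 4: 75 + 111 + 95 + 123 = 404.
Column 1: 79 + 119 + 131 + 75 = 404.
Column 2: 107 + 99 + 87 + 111 = 404.
Column 3: 91 + 115 + 103 + 95 = 404.
Column 4: 127 + 71 + 83 + 123 = 404.
Main diagonal: 79 + 99 + 103 + 123 = 404.
Anti-diagonal: 127 + 115 + 87 + 75 = 404.
All lines sum to 404.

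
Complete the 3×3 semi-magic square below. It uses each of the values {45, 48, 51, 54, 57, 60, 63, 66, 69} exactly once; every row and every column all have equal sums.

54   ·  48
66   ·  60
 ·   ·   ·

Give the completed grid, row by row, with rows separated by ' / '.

54 69 48 / 66 45 60 / 51 57 63

The 9 entries sum to 513, so each line sums to 513/3 = 171.
From row 1, 171 − (54 + 48) gives (1,2) = 69.
Using row 2: 66 + 60 + ? → (2,2) = 171 − 126 = 45.
Column 1 must total 171; the given cells sum to 120, so (3,1) = 51.
Column 2 needs 171; the known cells sum to 114, so (3,2) = 57.
From column 3, 171 − (48 + 60) gives (3,3) = 63.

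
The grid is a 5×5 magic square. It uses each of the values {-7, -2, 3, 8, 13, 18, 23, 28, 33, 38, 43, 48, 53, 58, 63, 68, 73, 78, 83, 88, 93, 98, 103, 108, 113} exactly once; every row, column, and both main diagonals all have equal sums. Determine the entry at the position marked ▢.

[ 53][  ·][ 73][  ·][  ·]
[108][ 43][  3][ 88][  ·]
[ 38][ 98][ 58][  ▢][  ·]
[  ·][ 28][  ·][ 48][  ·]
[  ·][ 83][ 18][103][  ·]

The 25 entries sum to 1325, so each line sums to 1325/5 = 265.
Row 2: 108 + 43 + 3 + 88 + ? = 265, so (2,5) = 23.
Column 2 needs 265; the known cells sum to 252, so (1,2) = 13.
Column 3 needs 265; the known cells sum to 152, so (4,3) = 113.
Using main diagonal: 53 + 43 + 58 + 48 + ? → (5,5) = 265 − 202 = 63.
Row 5 must total 265; the given cells sum to 267, so (5,1) = -2.
From column 1, 265 − (53 + 108 + 38 + (-2)) gives (4,1) = 68.
From anti-diagonal, 265 − (88 + 58 + 28 + (-2)) gives (1,5) = 93.
From row 1, 265 − (53 + 13 + 73 + 93) gives (1,4) = 33.
Row 4 must total 265; the given cells sum to 257, so (4,5) = 8.
Column 4 needs 265; the known cells sum to 272, so (3,4) = -7.

-7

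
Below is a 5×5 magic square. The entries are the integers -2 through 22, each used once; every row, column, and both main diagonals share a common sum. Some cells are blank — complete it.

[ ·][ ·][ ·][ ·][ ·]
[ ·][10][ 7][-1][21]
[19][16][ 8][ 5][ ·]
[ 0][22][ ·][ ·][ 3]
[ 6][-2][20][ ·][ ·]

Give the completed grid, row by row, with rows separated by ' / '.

The entries are -2 through 22, which sum to 250, so each line sums to 250/5 = 50.
Row 2: 10 + 7 + (-1) + 21 + ? = 50, so (2,1) = 13.
Using row 3: 19 + 16 + 8 + 5 + ? → (3,5) = 50 − 48 = 2.
Column 1 must total 50; the given cells sum to 38, so (1,1) = 12.
Using column 2: 10 + 16 + 22 + (-2) + ? → (1,2) = 50 − 46 = 4.
Anti-diagonal needs 50; the known cells sum to 35, so (1,5) = 15.
Column 5 needs 50; the known cells sum to 41, so (5,5) = 9.
Main diagonal must total 50; the given cells sum to 39, so (4,4) = 11.
Row 4 needs 50; the known cells sum to 36, so (4,3) = 14.
The remaining cell in row 5 is (5,4) = 50 − 33 = 17.
Using column 3: 7 + 8 + 14 + 20 + ? → (1,3) = 50 − 49 = 1.
Column 4: -1 + 5 + 11 + 17 + ? = 50, so (1,4) = 18.

12 4 1 18 15 / 13 10 7 -1 21 / 19 16 8 5 2 / 0 22 14 11 3 / 6 -2 20 17 9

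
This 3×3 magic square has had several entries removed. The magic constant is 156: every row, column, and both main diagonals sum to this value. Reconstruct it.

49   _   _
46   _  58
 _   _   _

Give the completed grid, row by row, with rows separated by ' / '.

Using row 2: 46 + 58 + ? → (2,2) = 156 − 104 = 52.
Column 1 needs 156; the known cells sum to 95, so (3,1) = 61.
The remaining cell in main diagonal is (3,3) = 156 − 101 = 55.
From anti-diagonal, 156 − (52 + 61) gives (1,3) = 43.
Row 1: 49 + 43 + ? = 156, so (1,2) = 64.
From row 3, 156 − (61 + 55) gives (3,2) = 40.

49 64 43 / 46 52 58 / 61 40 55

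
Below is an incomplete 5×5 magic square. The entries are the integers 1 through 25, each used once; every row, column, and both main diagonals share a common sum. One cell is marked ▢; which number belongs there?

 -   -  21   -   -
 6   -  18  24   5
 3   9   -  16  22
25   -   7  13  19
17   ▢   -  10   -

23

The entries are 1 through 25, which sum to 325, so each line sums to 325/5 = 65.
Row 2 needs 65; the known cells sum to 53, so (2,2) = 12.
The remaining cell in row 3 is (3,3) = 65 − 50 = 15.
Using row 4: 25 + 7 + 13 + 19 + ? → (4,2) = 65 − 64 = 1.
Using column 1: 6 + 3 + 25 + 17 + ? → (1,1) = 65 − 51 = 14.
From column 3, 65 − (21 + 18 + 15 + 7) gives (5,3) = 4.
The remaining cell in column 4 is (1,4) = 65 − 63 = 2.
From main diagonal, 65 − (14 + 12 + 15 + 13) gives (5,5) = 11.
From anti-diagonal, 65 − (24 + 15 + 1 + 17) gives (1,5) = 8.
Row 1 must total 65; the given cells sum to 45, so (1,2) = 20.
Row 5 must total 65; the given cells sum to 42, so (5,2) = 23.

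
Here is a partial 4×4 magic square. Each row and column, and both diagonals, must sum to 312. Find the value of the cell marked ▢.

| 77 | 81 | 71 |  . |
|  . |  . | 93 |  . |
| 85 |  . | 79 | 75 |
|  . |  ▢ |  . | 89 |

The remaining cell in row 1 is (1,4) = 312 − 229 = 83.
Using row 3: 85 + 79 + 75 + ? → (3,2) = 312 − 239 = 73.
From column 3, 312 − (71 + 93 + 79) gives (4,3) = 69.
Column 4 must total 312; the given cells sum to 247, so (2,4) = 65.
Main diagonal: 77 + 79 + 89 + ? = 312, so (2,2) = 67.
Anti-diagonal needs 312; the known cells sum to 249, so (4,1) = 63.
Using row 2: 67 + 93 + 65 + ? → (2,1) = 312 − 225 = 87.
Row 4: 63 + 69 + 89 + ? = 312, so (4,2) = 91.

91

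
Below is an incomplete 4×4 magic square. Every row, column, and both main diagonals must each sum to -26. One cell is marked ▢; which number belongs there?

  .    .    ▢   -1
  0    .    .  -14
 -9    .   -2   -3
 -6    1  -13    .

-4

Row 3 must total -26; the given cells sum to -14, so (3,2) = -12.
Row 4 needs -26; the known cells sum to -18, so (4,4) = -8.
Column 1 needs -26; the known cells sum to -15, so (1,1) = -11.
Main diagonal: -11 + (-2) + (-8) + ? = -26, so (2,2) = -5.
The remaining cell in anti-diagonal is (2,3) = -26 − (-19) = -7.
Column 2 must total -26; the given cells sum to -16, so (1,2) = -10.
Using column 3: -7 + (-2) + (-13) + ? → (1,3) = -26 − (-22) = -4.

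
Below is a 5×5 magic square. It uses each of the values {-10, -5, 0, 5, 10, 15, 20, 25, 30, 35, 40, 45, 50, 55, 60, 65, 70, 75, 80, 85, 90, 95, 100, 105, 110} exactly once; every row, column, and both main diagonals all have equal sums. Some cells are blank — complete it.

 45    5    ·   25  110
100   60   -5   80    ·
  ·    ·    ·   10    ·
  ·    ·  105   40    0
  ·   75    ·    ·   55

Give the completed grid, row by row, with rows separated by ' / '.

The 25 entries sum to 1250, so each line sums to 1250/5 = 250.
Row 1: 45 + 5 + 25 + 110 + ? = 250, so (1,3) = 65.
Row 2 must total 250; the given cells sum to 235, so (2,5) = 15.
Column 4: 25 + 80 + 10 + 40 + ? = 250, so (5,4) = 95.
Column 5 must total 250; the given cells sum to 180, so (3,5) = 70.
Main diagonal needs 250; the known cells sum to 200, so (3,3) = 50.
Column 3: 65 + (-5) + 50 + 105 + ? = 250, so (5,3) = 35.
From row 5, 250 − (75 + 35 + 95 + 55) gives (5,1) = -10.
Anti-diagonal must total 250; the given cells sum to 230, so (4,2) = 20.
Row 4 needs 250; the known cells sum to 165, so (4,1) = 85.
Column 1: 45 + 100 + 85 + (-10) + ? = 250, so (3,1) = 30.
Column 2: 5 + 60 + 20 + 75 + ? = 250, so (3,2) = 90.

45 5 65 25 110 / 100 60 -5 80 15 / 30 90 50 10 70 / 85 20 105 40 0 / -10 75 35 95 55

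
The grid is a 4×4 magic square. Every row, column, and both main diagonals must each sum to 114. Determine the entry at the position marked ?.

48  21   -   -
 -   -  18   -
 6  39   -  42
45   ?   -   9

24

Using row 3: 6 + 39 + 42 + ? → (3,3) = 114 − 87 = 27.
Using column 1: 48 + 6 + 45 + ? → (2,1) = 114 − 99 = 15.
The remaining cell in main diagonal is (2,2) = 114 − 84 = 30.
The remaining cell in anti-diagonal is (1,4) = 114 − 102 = 12.
Row 1 needs 114; the known cells sum to 81, so (1,3) = 33.
From row 2, 114 − (15 + 30 + 18) gives (2,4) = 51.
Column 2 must total 114; the given cells sum to 90, so (4,2) = 24.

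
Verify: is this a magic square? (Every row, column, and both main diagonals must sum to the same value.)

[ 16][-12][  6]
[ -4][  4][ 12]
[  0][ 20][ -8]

No — row 3 sums to 12 but column 3 sums to 10.

Row 1: 16 + (-12) + 6 = 10.
Row 2: -4 + 4 + 12 = 12.
Row 3: 0 + 20 + (-8) = 12.
Column 1: 16 + (-4) + 0 = 12.
Column 2: -12 + 4 + 20 = 12.
Column 3: 6 + 12 + (-8) = 10.
Main diagonal: 16 + 4 + (-8) = 12.
Anti-diagonal: 6 + 4 + 0 = 10.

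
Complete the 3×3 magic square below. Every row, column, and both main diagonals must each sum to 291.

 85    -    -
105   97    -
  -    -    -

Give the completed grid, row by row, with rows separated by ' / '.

85 113 93 / 105 97 89 / 101 81 109

The remaining cell in row 2 is (2,3) = 291 − 202 = 89.
Column 1 must total 291; the given cells sum to 190, so (3,1) = 101.
Main diagonal needs 291; the known cells sum to 182, so (3,3) = 109.
Using anti-diagonal: 97 + 101 + ? → (1,3) = 291 − 198 = 93.
Row 1 needs 291; the known cells sum to 178, so (1,2) = 113.
Row 3: 101 + 109 + ? = 291, so (3,2) = 81.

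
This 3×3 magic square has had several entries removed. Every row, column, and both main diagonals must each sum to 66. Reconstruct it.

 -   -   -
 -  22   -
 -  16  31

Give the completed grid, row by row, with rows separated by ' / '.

13 28 25 / 34 22 10 / 19 16 31

Row 3: 16 + 31 + ? = 66, so (3,1) = 19.
Using column 2: 22 + 16 + ? → (1,2) = 66 − 38 = 28.
Using main diagonal: 22 + 31 + ? → (1,1) = 66 − 53 = 13.
The remaining cell in anti-diagonal is (1,3) = 66 − 41 = 25.
From column 1, 66 − (13 + 19) gives (2,1) = 34.
From column 3, 66 − (25 + 31) gives (2,3) = 10.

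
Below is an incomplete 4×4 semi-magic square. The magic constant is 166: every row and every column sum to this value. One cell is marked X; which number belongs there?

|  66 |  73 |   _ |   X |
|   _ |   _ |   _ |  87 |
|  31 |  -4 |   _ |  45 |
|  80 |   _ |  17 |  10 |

24

The remaining cell in row 3 is (3,3) = 166 − 72 = 94.
Row 4 needs 166; the known cells sum to 107, so (4,2) = 59.
From column 1, 166 − (66 + 31 + 80) gives (2,1) = -11.
Column 2: 73 + (-4) + 59 + ? = 166, so (2,2) = 38.
Using column 4: 87 + 45 + 10 + ? → (1,4) = 166 − 142 = 24.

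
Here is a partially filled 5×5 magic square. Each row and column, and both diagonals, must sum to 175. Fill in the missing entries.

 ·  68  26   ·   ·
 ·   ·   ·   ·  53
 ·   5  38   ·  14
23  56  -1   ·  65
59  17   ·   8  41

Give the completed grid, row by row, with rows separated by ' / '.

35 68 26 44 2 / 11 29 62 20 53 / 47 5 38 71 14 / 23 56 -1 32 65 / 59 17 50 8 41

The remaining cell in row 4 is (4,4) = 175 − 143 = 32.
Using row 5: 59 + 17 + 8 + 41 + ? → (5,3) = 175 − 125 = 50.
Column 2 must total 175; the given cells sum to 146, so (2,2) = 29.
Column 3 needs 175; the known cells sum to 113, so (2,3) = 62.
From column 5, 175 − (53 + 14 + 65 + 41) gives (1,5) = 2.
Main diagonal needs 175; the known cells sum to 140, so (1,1) = 35.
The remaining cell in anti-diagonal is (2,4) = 175 − 155 = 20.
Row 1 needs 175; the known cells sum to 131, so (1,4) = 44.
Using row 2: 29 + 62 + 20 + 53 + ? → (2,1) = 175 − 164 = 11.
Column 1 must total 175; the given cells sum to 128, so (3,1) = 47.
Using column 4: 44 + 20 + 32 + 8 + ? → (3,4) = 175 − 104 = 71.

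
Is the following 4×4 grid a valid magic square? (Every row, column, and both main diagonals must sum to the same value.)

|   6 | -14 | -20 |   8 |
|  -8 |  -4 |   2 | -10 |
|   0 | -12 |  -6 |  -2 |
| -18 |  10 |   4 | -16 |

Row 1: 6 + (-14) + (-20) + 8 = -20.
Row 2: -8 + (-4) + 2 + (-10) = -20.
Row 3: 0 + (-12) + (-6) + (-2) = -20.
Row 4: -18 + 10 + 4 + (-16) = -20.
Column 1: 6 + (-8) + 0 + (-18) = -20.
Column 2: -14 + (-4) + (-12) + 10 = -20.
Column 3: -20 + 2 + (-6) + 4 = -20.
Column 4: 8 + (-10) + (-2) + (-16) = -20.
Main diagonal: 6 + (-4) + (-6) + (-16) = -20.
Anti-diagonal: 8 + 2 + (-12) + (-18) = -20.
All lines sum to -20.

Yes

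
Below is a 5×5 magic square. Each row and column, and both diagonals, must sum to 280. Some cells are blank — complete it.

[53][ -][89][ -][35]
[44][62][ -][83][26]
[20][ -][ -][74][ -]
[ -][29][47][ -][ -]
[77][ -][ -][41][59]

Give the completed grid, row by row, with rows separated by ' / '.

53 71 89 32 35 / 44 62 65 83 26 / 20 38 56 74 92 / 86 29 47 50 68 / 77 80 23 41 59

Using row 2: 44 + 62 + 83 + 26 + ? → (2,3) = 280 − 215 = 65.
Column 1 must total 280; the given cells sum to 194, so (4,1) = 86.
Anti-diagonal needs 280; the known cells sum to 224, so (3,3) = 56.
From column 3, 280 − (89 + 65 + 56 + 47) gives (5,3) = 23.
From main diagonal, 280 − (53 + 62 + 56 + 59) gives (4,4) = 50.
Row 4: 86 + 29 + 47 + 50 + ? = 280, so (4,5) = 68.
Row 5 must total 280; the given cells sum to 200, so (5,2) = 80.
The remaining cell in column 4 is (1,4) = 280 − 248 = 32.
Column 5: 35 + 26 + 68 + 59 + ? = 280, so (3,5) = 92.
From row 1, 280 − (53 + 89 + 32 + 35) gives (1,2) = 71.
Row 3: 20 + 56 + 74 + 92 + ? = 280, so (3,2) = 38.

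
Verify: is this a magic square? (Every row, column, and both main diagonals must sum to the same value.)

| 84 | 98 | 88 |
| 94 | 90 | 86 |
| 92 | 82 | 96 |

Row 1: 84 + 98 + 88 = 270.
Row 2: 94 + 90 + 86 = 270.
Row 3: 92 + 82 + 96 = 270.
Column 1: 84 + 94 + 92 = 270.
Column 2: 98 + 90 + 82 = 270.
Column 3: 88 + 86 + 96 = 270.
Main diagonal: 84 + 90 + 96 = 270.
Anti-diagonal: 88 + 90 + 92 = 270.
All lines sum to 270.

Yes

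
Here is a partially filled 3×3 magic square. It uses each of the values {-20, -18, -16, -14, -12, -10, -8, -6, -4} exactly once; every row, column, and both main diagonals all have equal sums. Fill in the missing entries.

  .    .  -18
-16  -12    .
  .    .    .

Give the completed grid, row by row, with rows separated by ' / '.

The 9 entries sum to -108, so each line sums to -108/3 = -36.
Row 2 needs -36; the known cells sum to -28, so (2,3) = -8.
Column 3 must total -36; the given cells sum to -26, so (3,3) = -10.
Using main diagonal: -12 + (-10) + ? → (1,1) = -36 − (-22) = -14.
Anti-diagonal needs -36; the known cells sum to -30, so (3,1) = -6.
The remaining cell in row 1 is (1,2) = -36 − (-32) = -4.
Row 3 needs -36; the known cells sum to -16, so (3,2) = -20.

-14 -4 -18 / -16 -12 -8 / -6 -20 -10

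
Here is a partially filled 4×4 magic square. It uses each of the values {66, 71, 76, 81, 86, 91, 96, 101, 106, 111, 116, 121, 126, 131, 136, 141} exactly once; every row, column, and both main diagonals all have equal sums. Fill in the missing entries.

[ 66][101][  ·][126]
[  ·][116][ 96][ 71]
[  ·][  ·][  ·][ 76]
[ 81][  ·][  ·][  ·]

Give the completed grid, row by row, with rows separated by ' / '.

66 101 121 126 / 131 116 96 71 / 136 111 91 76 / 81 86 106 141

The 16 entries sum to 1656, so each line sums to 1656/4 = 414.
Row 1 must total 414; the given cells sum to 293, so (1,3) = 121.
Using row 2: 116 + 96 + 71 + ? → (2,1) = 414 − 283 = 131.
From column 1, 414 − (66 + 131 + 81) gives (3,1) = 136.
Column 4 needs 414; the known cells sum to 273, so (4,4) = 141.
Main diagonal: 66 + 116 + 141 + ? = 414, so (3,3) = 91.
Anti-diagonal: 126 + 96 + 81 + ? = 414, so (3,2) = 111.
From column 2, 414 − (101 + 116 + 111) gives (4,2) = 86.
From column 3, 414 − (121 + 96 + 91) gives (4,3) = 106.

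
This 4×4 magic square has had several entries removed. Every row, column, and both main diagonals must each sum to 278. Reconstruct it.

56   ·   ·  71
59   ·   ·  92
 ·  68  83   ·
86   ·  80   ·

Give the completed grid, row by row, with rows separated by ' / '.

Column 1 needs 278; the known cells sum to 201, so (3,1) = 77.
The remaining cell in anti-diagonal is (2,3) = 278 − 225 = 53.
Using row 2: 59 + 53 + 92 + ? → (2,2) = 278 − 204 = 74.
Using row 3: 77 + 68 + 83 + ? → (3,4) = 278 − 228 = 50.
Column 3 must total 278; the given cells sum to 216, so (1,3) = 62.
The remaining cell in column 4 is (4,4) = 278 − 213 = 65.
Row 1 needs 278; the known cells sum to 189, so (1,2) = 89.
Row 4 must total 278; the given cells sum to 231, so (4,2) = 47.

56 89 62 71 / 59 74 53 92 / 77 68 83 50 / 86 47 80 65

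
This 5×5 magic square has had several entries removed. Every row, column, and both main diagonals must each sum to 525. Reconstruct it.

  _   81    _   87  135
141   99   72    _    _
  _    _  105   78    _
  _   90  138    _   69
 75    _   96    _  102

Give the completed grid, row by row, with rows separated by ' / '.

Using column 3: 72 + 105 + 138 + 96 + ? → (1,3) = 525 − 411 = 114.
Anti-diagonal: 135 + 105 + 90 + 75 + ? = 525, so (2,4) = 120.
Row 1 needs 525; the known cells sum to 417, so (1,1) = 108.
The remaining cell in row 2 is (2,5) = 525 − 432 = 93.
The remaining cell in column 5 is (3,5) = 525 − 399 = 126.
Main diagonal must total 525; the given cells sum to 414, so (4,4) = 111.
Row 4 must total 525; the given cells sum to 408, so (4,1) = 117.
Column 1: 108 + 141 + 117 + 75 + ? = 525, so (3,1) = 84.
Using column 4: 87 + 120 + 78 + 111 + ? → (5,4) = 525 − 396 = 129.
From row 3, 525 − (84 + 105 + 78 + 126) gives (3,2) = 132.
Using row 5: 75 + 96 + 129 + 102 + ? → (5,2) = 525 − 402 = 123.

108 81 114 87 135 / 141 99 72 120 93 / 84 132 105 78 126 / 117 90 138 111 69 / 75 123 96 129 102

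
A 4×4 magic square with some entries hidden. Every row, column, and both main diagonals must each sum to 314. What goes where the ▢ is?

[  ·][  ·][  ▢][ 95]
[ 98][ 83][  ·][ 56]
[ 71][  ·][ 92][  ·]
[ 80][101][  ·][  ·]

86

Row 2 must total 314; the given cells sum to 237, so (2,3) = 77.
The remaining cell in column 1 is (1,1) = 314 − 249 = 65.
From main diagonal, 314 − (65 + 83 + 92) gives (4,4) = 74.
The remaining cell in anti-diagonal is (3,2) = 314 − 252 = 62.
The remaining cell in row 3 is (3,4) = 314 − 225 = 89.
Using row 4: 80 + 101 + 74 + ? → (4,3) = 314 − 255 = 59.
Using column 2: 83 + 62 + 101 + ? → (1,2) = 314 − 246 = 68.
Using column 3: 77 + 92 + 59 + ? → (1,3) = 314 − 228 = 86.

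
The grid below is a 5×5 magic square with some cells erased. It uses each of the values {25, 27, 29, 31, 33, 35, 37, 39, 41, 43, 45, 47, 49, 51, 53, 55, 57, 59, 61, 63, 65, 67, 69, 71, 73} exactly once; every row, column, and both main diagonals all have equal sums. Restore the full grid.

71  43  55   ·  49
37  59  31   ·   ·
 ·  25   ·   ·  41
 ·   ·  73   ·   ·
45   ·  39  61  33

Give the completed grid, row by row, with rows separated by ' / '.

The 25 entries sum to 1225, so each line sums to 1225/5 = 245.
Row 1 needs 245; the known cells sum to 218, so (1,4) = 27.
From row 5, 245 − (45 + 39 + 61 + 33) gives (5,2) = 67.
The remaining cell in column 2 is (4,2) = 245 − 194 = 51.
Column 3: 55 + 31 + 73 + 39 + ? = 245, so (3,3) = 47.
Main diagonal needs 245; the known cells sum to 210, so (4,4) = 35.
Anti-diagonal needs 245; the known cells sum to 192, so (2,4) = 53.
Row 2 needs 245; the known cells sum to 180, so (2,5) = 65.
Column 4: 27 + 53 + 35 + 61 + ? = 245, so (3,4) = 69.
Column 5: 49 + 65 + 41 + 33 + ? = 245, so (4,5) = 57.
Using row 3: 25 + 47 + 69 + 41 + ? → (3,1) = 245 − 182 = 63.
From row 4, 245 − (51 + 73 + 35 + 57) gives (4,1) = 29.

71 43 55 27 49 / 37 59 31 53 65 / 63 25 47 69 41 / 29 51 73 35 57 / 45 67 39 61 33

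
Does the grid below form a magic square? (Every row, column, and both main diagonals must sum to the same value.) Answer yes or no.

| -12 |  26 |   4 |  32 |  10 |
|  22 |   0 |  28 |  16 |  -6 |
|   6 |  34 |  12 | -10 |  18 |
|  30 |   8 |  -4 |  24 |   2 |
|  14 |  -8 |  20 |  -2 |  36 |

Row 1: -12 + 26 + 4 + 32 + 10 = 60.
Row 2: 22 + 0 + 28 + 16 + (-6) = 60.
Row 3: 6 + 34 + 12 + (-10) + 18 = 60.
Row 4: 30 + 8 + (-4) + 24 + 2 = 60.
Row 5: 14 + (-8) + 20 + (-2) + 36 = 60.
Column 1: -12 + 22 + 6 + 30 + 14 = 60.
Column 2: 26 + 0 + 34 + 8 + (-8) = 60.
Column 3: 4 + 28 + 12 + (-4) + 20 = 60.
Column 4: 32 + 16 + (-10) + 24 + (-2) = 60.
Column 5: 10 + (-6) + 18 + 2 + 36 = 60.
Main diagonal: -12 + 0 + 12 + 24 + 36 = 60.
Anti-diagonal: 10 + 16 + 12 + 8 + 14 = 60.
All lines sum to 60.

Yes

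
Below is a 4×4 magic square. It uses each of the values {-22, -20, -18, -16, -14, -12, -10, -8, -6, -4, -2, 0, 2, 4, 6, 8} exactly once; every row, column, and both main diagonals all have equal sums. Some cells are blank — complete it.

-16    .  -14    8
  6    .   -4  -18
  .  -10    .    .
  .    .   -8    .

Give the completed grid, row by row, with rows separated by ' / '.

-16 -6 -14 8 / 6 -12 -4 -18 / 4 -10 -2 -20 / -22 0 -8 2

The 16 entries sum to -112, so each line sums to -112/4 = -28.
The remaining cell in row 1 is (1,2) = -28 − (-22) = -6.
Row 2 must total -28; the given cells sum to -16, so (2,2) = -12.
Column 2 must total -28; the given cells sum to -28, so (4,2) = 0.
Using column 3: -14 + (-4) + (-8) + ? → (3,3) = -28 − (-26) = -2.
The remaining cell in main diagonal is (4,4) = -28 − (-30) = 2.
From anti-diagonal, -28 − (8 + (-4) + (-10)) gives (4,1) = -22.
From column 1, -28 − (-16 + 6 + (-22)) gives (3,1) = 4.
Column 4 must total -28; the given cells sum to -8, so (3,4) = -20.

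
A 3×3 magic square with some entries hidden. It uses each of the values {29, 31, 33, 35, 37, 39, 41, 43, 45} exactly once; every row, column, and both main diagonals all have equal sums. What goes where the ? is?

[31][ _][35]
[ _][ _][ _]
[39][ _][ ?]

43

The 9 entries sum to 333, so each line sums to 333/3 = 111.
From row 1, 111 − (31 + 35) gives (1,2) = 45.
Column 1 must total 111; the given cells sum to 70, so (2,1) = 41.
Anti-diagonal needs 111; the known cells sum to 74, so (2,2) = 37.
The remaining cell in row 2 is (2,3) = 111 − 78 = 33.
The remaining cell in column 2 is (3,2) = 111 − 82 = 29.
Column 3 must total 111; the given cells sum to 68, so (3,3) = 43.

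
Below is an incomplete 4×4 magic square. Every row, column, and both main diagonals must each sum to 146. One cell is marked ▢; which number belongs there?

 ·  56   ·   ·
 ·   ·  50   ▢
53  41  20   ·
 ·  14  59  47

38

The remaining cell in row 3 is (3,4) = 146 − 114 = 32.
Using row 4: 14 + 59 + 47 + ? → (4,1) = 146 − 120 = 26.
Using column 2: 56 + 41 + 14 + ? → (2,2) = 146 − 111 = 35.
Using column 3: 50 + 20 + 59 + ? → (1,3) = 146 − 129 = 17.
From main diagonal, 146 − (35 + 20 + 47) gives (1,1) = 44.
Anti-diagonal must total 146; the given cells sum to 117, so (1,4) = 29.
From column 1, 146 − (44 + 53 + 26) gives (2,1) = 23.
Column 4 needs 146; the known cells sum to 108, so (2,4) = 38.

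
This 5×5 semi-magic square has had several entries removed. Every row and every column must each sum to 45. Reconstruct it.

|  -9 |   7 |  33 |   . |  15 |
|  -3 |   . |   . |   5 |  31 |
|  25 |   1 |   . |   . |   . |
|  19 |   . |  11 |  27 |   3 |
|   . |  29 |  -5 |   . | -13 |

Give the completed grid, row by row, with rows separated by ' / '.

-9 7 33 -1 15 / -3 23 -11 5 31 / 25 1 17 -7 9 / 19 -15 11 27 3 / 13 29 -5 21 -13

Row 1: -9 + 7 + 33 + 15 + ? = 45, so (1,4) = -1.
Using row 4: 19 + 11 + 27 + 3 + ? → (4,2) = 45 − 60 = -15.
Column 1: -9 + (-3) + 25 + 19 + ? = 45, so (5,1) = 13.
Column 2 needs 45; the known cells sum to 22, so (2,2) = 23.
Column 5 needs 45; the known cells sum to 36, so (3,5) = 9.
Row 2 must total 45; the given cells sum to 56, so (2,3) = -11.
Using row 5: 13 + 29 + (-5) + (-13) + ? → (5,4) = 45 − 24 = 21.
Column 3 needs 45; the known cells sum to 28, so (3,3) = 17.
Using column 4: -1 + 5 + 27 + 21 + ? → (3,4) = 45 − 52 = -7.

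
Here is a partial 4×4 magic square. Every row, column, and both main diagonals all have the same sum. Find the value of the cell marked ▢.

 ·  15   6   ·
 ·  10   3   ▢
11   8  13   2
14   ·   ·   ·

Row 3 is complete and sums to 34; that is the magic constant.
Column 2 needs 34; the known cells sum to 33, so (4,2) = 1.
Using column 3: 6 + 3 + 13 + ? → (4,3) = 34 − 22 = 12.
From anti-diagonal, 34 − (3 + 8 + 14) gives (1,4) = 9.
Row 1 needs 34; the known cells sum to 30, so (1,1) = 4.
Using row 4: 14 + 1 + 12 + ? → (4,4) = 34 − 27 = 7.
Using column 1: 4 + 11 + 14 + ? → (2,1) = 34 − 29 = 5.
Column 4 must total 34; the given cells sum to 18, so (2,4) = 16.

16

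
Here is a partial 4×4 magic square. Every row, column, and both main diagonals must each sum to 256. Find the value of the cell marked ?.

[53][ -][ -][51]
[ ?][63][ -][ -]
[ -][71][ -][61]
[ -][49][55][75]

67

From row 4, 256 − (49 + 55 + 75) gives (4,1) = 77.
The remaining cell in column 2 is (1,2) = 256 − 183 = 73.
Column 4: 51 + 61 + 75 + ? = 256, so (2,4) = 69.
Using main diagonal: 53 + 63 + 75 + ? → (3,3) = 256 − 191 = 65.
Anti-diagonal: 51 + 71 + 77 + ? = 256, so (2,3) = 57.
Using row 1: 53 + 73 + 51 + ? → (1,3) = 256 − 177 = 79.
Row 2 needs 256; the known cells sum to 189, so (2,1) = 67.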